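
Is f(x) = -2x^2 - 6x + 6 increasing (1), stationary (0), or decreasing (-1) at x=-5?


Compute f'(x) to determine behavior:
f'(x) = -4x - 6
f'(-5) = -4 * (-5) - 6
= 20 - 6
= 14
Since f'(-5) > 0, the function is increasing (1)

1


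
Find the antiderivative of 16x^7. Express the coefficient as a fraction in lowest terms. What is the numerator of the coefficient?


Apply the power rule for integration:
integral of ax^n dx = a/(n+1) * x^(n+1) + C
integral of 16x^7 dx
= 16/8 * x^8 + C
= 2 * x^8 + C
The coefficient in lowest terms is 2 = 2/1, so its numerator is 2

2


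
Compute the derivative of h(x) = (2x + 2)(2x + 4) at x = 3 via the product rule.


Let u(x) = 2x + 2 and v(x) = 2x + 4
u'(x) = 2
v'(x) = 2
Product rule: h'(x) = u'(x)*v(x) + u(x)*v'(x)
= 2 * (2x + 4) + (2x + 2) * 2
At x = 3:
u(3) = 2 * 3 + 2 = 8
v(3) = 2 * 3 + 4 = 10
h'(3) = 2 * 10 + 8 * 2
= 20 + 16
= 36

36


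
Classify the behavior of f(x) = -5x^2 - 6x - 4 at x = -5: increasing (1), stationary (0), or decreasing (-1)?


Compute f'(x) to determine behavior:
f'(x) = -10x - 6
f'(-5) = -10 * (-5) - 6
= 50 - 6
= 44
Since f'(-5) > 0, the function is increasing (1)

1


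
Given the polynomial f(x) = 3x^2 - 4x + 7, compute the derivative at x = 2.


Differentiate term by term using power and sum rules:
f(x) = 3x^2 - 4x + 7
f'(x) = 6x - 4
Substitute x = 2:
f'(2) = 6 * 2 - 4
= 12 - 4
= 8

8


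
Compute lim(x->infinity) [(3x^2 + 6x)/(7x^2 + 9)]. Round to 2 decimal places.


For limits at infinity with equal-degree polynomials,
we compare leading coefficients.
Numerator leading term: 3x^2
Denominator leading term: 7x^2
Divide both by x^2:
lim = (3 + 6/x) / (7 + 9/x^2)
As x -> infinity, the 1/x and 1/x^2 terms vanish:
= 3/7 ≈ 0.43

0.43


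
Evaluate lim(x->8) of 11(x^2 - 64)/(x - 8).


Direct substitution gives 0/0, so we factor the numerator.
Factor: 11(x^2 - 64) = 11 * (x - 8)(x + 8)
Cancel the common factor (x - 8):
11(x^2 - 64)/(x - 8) = 11 * (x + 8)
Now substitute x = 8:
= 11 * (8 + 8) = 176

176


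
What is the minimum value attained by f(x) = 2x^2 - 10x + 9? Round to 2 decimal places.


For a quadratic f(x) = ax^2 + bx + c with a > 0, the minimum is at the vertex.
Vertex x-coordinate: x = -b/(2a)
x = -(-10) / (2 * 2)
x = 10/4 = 5/2
Substitute back to find the minimum value:
f(5/2) = 2 * (5/2)^2 - 10 * (5/2) + 9
= 25/2 - 25 + 9
= -7/2 = -3.50

-3.50


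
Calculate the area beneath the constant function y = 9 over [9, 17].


The area under a constant function y = 9 is a rectangle.
Width = 17 - 9 = 8
Height = 9
Area = width * height
= 8 * 9
= 72

72


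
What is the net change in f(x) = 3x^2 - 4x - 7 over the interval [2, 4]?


Net change = f(b) - f(a)
f(x) = 3x^2 - 4x - 7
Compute f(4):
f(4) = 3 * 4^2 - 4 * 4 - 7
= 48 - 16 - 7
= 25
Compute f(2):
f(2) = 3 * 2^2 - 4 * 2 - 7
= 12 - 8 - 7
= -3
Net change = 25 - (-3) = 28

28


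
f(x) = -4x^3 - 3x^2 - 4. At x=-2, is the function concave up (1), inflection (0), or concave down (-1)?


Concavity is determined by the sign of f''(x).
f(x) = -4x^3 - 3x^2 - 4
f'(x) = -12x^2 - 6x
f''(x) = -24x - 6
f''(-2) = -24 * (-2) - 6
= 48 - 6
= 42
Since f''(-2) > 0, the function is concave up (1)

1


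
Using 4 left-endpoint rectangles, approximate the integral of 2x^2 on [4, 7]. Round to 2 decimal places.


Left Riemann sum uses left endpoints of each subinterval.
Interval: [4, 7], n = 4
dx = (7 - 4) / 4 = 3/4
Left endpoints: [4, 19/4, 11/2, 25/4]
f values: [32, 361/8, 121/2, 625/8]
Sum = dx * (sum of f values)
= 3/4 * 863/4
= 2589/16 ≈ 161.81

161.81


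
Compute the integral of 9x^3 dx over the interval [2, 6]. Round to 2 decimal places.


Find the antiderivative of 9x^3:
F(x) = 9/4 * x^4
Apply the Fundamental Theorem of Calculus:
F(6) - F(2)
= 9/4 * 6^4 - 9/4 * 2^4
= 9/4 * (1296 - 16)
= 9/4 * 1280
= 2880 = 2880.00

2880.00


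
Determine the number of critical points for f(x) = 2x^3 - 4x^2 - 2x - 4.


Find where f'(x) = 0:
f(x) = 2x^3 - 4x^2 - 2x - 4
f'(x) = 6x^2 - 8x - 2
This is a quadratic in x. Use the discriminant to count real roots.
Discriminant = (-8)^2 - 4 * 6 * (-2)
= 64 - (-48)
= 112
Since discriminant > 0, f'(x) = 0 has 2 real solutions.
Number of critical points: 2

2


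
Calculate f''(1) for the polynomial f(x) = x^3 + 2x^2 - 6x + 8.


First derivative:
f'(x) = 3x^2 + 4x - 6
Second derivative:
f''(x) = 6x + 4
Substitute x = 1:
f''(1) = 6 * 1 + 4
= 6 + 4
= 10

10


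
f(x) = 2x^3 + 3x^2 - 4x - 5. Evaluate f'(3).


Differentiate f(x) = 2x^3 + 3x^2 - 4x - 5 term by term:
f'(x) = 6x^2 + 6x - 4
Substitute x = 3:
f'(3) = 6 * 3^2 + 6 * 3 - 4
= 54 + 18 - 4
= 68

68


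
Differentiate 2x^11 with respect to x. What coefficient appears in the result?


We apply the power rule: d/dx [ax^n] = a*n * x^(n-1)
d/dx [2x^11]
= 2 * 11 * x^(11-1)
= 22x^10
The coefficient is 22

22


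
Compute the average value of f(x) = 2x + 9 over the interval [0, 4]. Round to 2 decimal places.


Average value = 1/(b-a) * integral from a to b of f(x) dx
First compute the integral of 2x + 9:
F(x) = x^2 + 9x
F(4) = 1 * 16 + 9 * 4 = 52
F(0) = 1 * 0 + 9 * 0 = 0
Integral = 52 - 0 = 52
Average = 52 / (4 - 0) = 52 / 4
= 13 = 13.00

13.00


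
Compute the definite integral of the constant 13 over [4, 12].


The integral of a constant k over [a, b] equals k * (b - a).
integral from 4 to 12 of 13 dx
= 13 * (12 - 4)
= 13 * 8
= 104

104


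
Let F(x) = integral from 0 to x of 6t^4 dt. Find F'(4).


By the Fundamental Theorem of Calculus (Part 1):
If F(x) = integral from 0 to x of f(t) dt, then F'(x) = f(x)
Here f(t) = 6t^4
So F'(x) = 6x^4
Evaluate at x = 4:
F'(4) = 6 * 4^4
= 6 * 256
= 1536

1536


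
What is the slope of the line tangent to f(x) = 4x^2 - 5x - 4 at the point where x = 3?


The slope of the tangent line equals f'(x) at the point.
f(x) = 4x^2 - 5x - 4
f'(x) = 8x - 5
At x = 3:
f'(3) = 8 * 3 - 5
= 24 - 5
= 19

19


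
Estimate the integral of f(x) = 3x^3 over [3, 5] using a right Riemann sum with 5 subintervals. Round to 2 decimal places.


Right Riemann sum uses right endpoints of each subinterval.
Interval: [3, 5], n = 5
dx = (5 - 3) / 5 = 2/5
Right endpoints: [17/5, 19/5, 21/5, 23/5, 5]
f values: [14739/125, 20577/125, 27783/125, 36501/125, 375]
Sum = dx * (sum of f values)
= 2/5 * 5859/5
= 11718/25 = 468.72

468.72


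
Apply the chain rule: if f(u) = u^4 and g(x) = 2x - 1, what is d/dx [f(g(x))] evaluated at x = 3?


Using the chain rule: (f(g(x)))' = f'(g(x)) * g'(x)
First, find g(3):
g(3) = 2 * 3 - 1 = 5
Next, f'(u) = 4u^3
And g'(x) = 2
So f'(g(3)) * g'(3)
= 4 * 5^3 * 2
= 4 * 125 * 2
= 1000

1000


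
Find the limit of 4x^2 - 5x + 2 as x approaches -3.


Since polynomials are continuous, we use direct substitution.
lim(x->-3) of 4x^2 - 5x + 2
= 4 * (-3)^2 - 5 * (-3) + 2
= 36 + 15 + 2
= 53

53


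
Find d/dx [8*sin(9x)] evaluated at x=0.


Apply the chain rule to differentiate 8*sin(9x):
d/dx [8*sin(9x)]
= 8 * cos(9x) * d/dx(9x)
= 8 * 9 * cos(9x)
= 72 * cos(9x)
Evaluate at x = 0:
= 72 * cos(0)
= 72 * 1
= 72

72


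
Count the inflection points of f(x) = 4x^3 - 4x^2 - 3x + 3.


Inflection points occur where f''(x) = 0 and concavity changes.
f(x) = 4x^3 - 4x^2 - 3x + 3
f'(x) = 12x^2 - 8x - 3
f''(x) = 24x - 8
Set f''(x) = 0:
24x - 8 = 0
x = 8 / 24 = 1/3
Since f''(x) is linear (degree 1), it changes sign at this point.
Therefore there is exactly 1 inflection point.

1


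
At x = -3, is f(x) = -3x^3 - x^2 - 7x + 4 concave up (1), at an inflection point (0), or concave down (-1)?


Concavity is determined by the sign of f''(x).
f(x) = -3x^3 - x^2 - 7x + 4
f'(x) = -9x^2 - 2x - 7
f''(x) = -18x - 2
f''(-3) = -18 * (-3) - 2
= 54 - 2
= 52
Since f''(-3) > 0, the function is concave up (1)

1


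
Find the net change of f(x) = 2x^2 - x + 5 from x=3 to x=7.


Net change = f(b) - f(a)
f(x) = 2x^2 - x + 5
Compute f(7):
f(7) = 2 * 7^2 - 1 * 7 + 5
= 98 - 7 + 5
= 96
Compute f(3):
f(3) = 2 * 3^2 - 1 * 3 + 5
= 18 - 3 + 5
= 20
Net change = 96 - 20 = 76

76


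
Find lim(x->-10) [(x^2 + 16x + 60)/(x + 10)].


Direct substitution gives 0/0, so we factor the numerator.
Factor: (x^2 + 16x + 60) = (x + 10)(x + 6)
Cancel the common factor (x + 10):
(x^2 + 16x + 60)/(x + 10) = (x + 6)
Now substitute x = -10:
= (-10) - (-6) = -4

-4


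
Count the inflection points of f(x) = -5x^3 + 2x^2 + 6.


Inflection points occur where f''(x) = 0 and concavity changes.
f(x) = -5x^3 + 2x^2 + 6
f'(x) = -15x^2 + 4x
f''(x) = -30x + 4
Set f''(x) = 0:
-30x + 4 = 0
x = -4 / (-30) = 2/15
Since f''(x) is linear (degree 1), it changes sign at this point.
Therefore there is exactly 1 inflection point.

1


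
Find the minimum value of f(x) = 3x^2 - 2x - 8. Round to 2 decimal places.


For a quadratic f(x) = ax^2 + bx + c with a > 0, the minimum is at the vertex.
Vertex x-coordinate: x = -b/(2a)
x = -(-2) / (2 * 3)
x = 2/6 = 1/3
Substitute back to find the minimum value:
f(1/3) = 3 * (1/3)^2 - 2 * (1/3) - 8
= 1/3 - 2/3 - 8
= -25/3 ≈ -8.33

-8.33


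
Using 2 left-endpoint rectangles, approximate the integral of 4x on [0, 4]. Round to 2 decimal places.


Left Riemann sum uses left endpoints of each subinterval.
Interval: [0, 4], n = 2
dx = (4 - 0) / 2 = 2
Left endpoints: [0, 2]
f values: [0, 8]
Sum = dx * (sum of f values)
= 2 * 8
= 16 = 16.00

16.00


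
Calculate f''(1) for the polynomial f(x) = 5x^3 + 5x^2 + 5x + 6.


First derivative:
f'(x) = 15x^2 + 10x + 5
Second derivative:
f''(x) = 30x + 10
Substitute x = 1:
f''(1) = 30 * 1 + 10
= 30 + 10
= 40

40


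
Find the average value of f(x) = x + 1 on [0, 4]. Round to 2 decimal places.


Average value = 1/(b-a) * integral from a to b of f(x) dx
First compute the integral of x + 1:
F(x) = (1/2)x^2 + x
F(4) = 1/2 * 16 + 1 * 4 = 12
F(0) = 1/2 * 0 + 1 * 0 = 0
Integral = 12 - 0 = 12
Average = 12 / (4 - 0) = 12 / 4
= 3 = 3.00

3.00


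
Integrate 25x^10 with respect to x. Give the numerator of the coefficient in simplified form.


Apply the power rule for integration:
integral of ax^n dx = a/(n+1) * x^(n+1) + C
integral of 25x^10 dx
= 25/11 * x^11 + C
The coefficient in lowest terms is 25/11, and its numerator is 25

25


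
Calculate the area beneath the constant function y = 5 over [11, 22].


The area under a constant function y = 5 is a rectangle.
Width = 22 - 11 = 11
Height = 5
Area = width * height
= 11 * 5
= 55

55


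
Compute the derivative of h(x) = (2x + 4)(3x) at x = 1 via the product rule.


Let u(x) = 2x + 4 and v(x) = 3x
u'(x) = 2
v'(x) = 3
Product rule: h'(x) = u'(x)*v(x) + u(x)*v'(x)
= 2 * (3x) + (2x + 4) * 3
At x = 1:
u(1) = 2 * 1 + 4 = 6
v(1) = 3 * 1 + 0 = 3
h'(1) = 2 * 3 + 6 * 3
= 6 + 18
= 24

24


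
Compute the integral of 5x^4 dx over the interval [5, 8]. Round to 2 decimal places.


Find the antiderivative of 5x^4:
F(x) = 5/5 * x^5
Apply the Fundamental Theorem of Calculus:
F(8) - F(5)
= 5/5 * 8^5 - 5/5 * 5^5
= 5/5 * (32768 - 3125)
= 5/5 * 29643
= 29643 = 29643.00

29643.00


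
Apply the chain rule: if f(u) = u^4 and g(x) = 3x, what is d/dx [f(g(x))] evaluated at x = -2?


Using the chain rule: (f(g(x)))' = f'(g(x)) * g'(x)
First, find g(-2):
g(-2) = 3 * (-2) + 0 = -6
Next, f'(u) = 4u^3
And g'(x) = 3
So f'(g(-2)) * g'(-2)
= 4 * (-6)^3 * 3
= 4 * (-216) * 3
= -2592

-2592


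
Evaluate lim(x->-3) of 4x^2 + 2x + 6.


Since polynomials are continuous, we use direct substitution.
lim(x->-3) of 4x^2 + 2x + 6
= 4 * (-3)^2 + 2 * (-3) + 6
= 36 - 6 + 6
= 36

36


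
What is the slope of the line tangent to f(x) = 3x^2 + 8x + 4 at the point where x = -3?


The slope of the tangent line equals f'(x) at the point.
f(x) = 3x^2 + 8x + 4
f'(x) = 6x + 8
At x = -3:
f'(-3) = 6 * (-3) + 8
= -18 + 8
= -10

-10


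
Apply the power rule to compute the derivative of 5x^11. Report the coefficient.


We apply the power rule: d/dx [ax^n] = a*n * x^(n-1)
d/dx [5x^11]
= 5 * 11 * x^(11-1)
= 55x^10
The coefficient is 55

55


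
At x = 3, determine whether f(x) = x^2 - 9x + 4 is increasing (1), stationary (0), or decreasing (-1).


Compute f'(x) to determine behavior:
f'(x) = 2x - 9
f'(3) = 2 * 3 - 9
= 6 - 9
= -3
Since f'(3) < 0, the function is decreasing (-1)

-1


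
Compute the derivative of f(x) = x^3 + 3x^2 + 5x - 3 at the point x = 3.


Differentiate f(x) = x^3 + 3x^2 + 5x - 3 term by term:
f'(x) = 3x^2 + 6x + 5
Substitute x = 3:
f'(3) = 3 * 3^2 + 6 * 3 + 5
= 27 + 18 + 5
= 50

50


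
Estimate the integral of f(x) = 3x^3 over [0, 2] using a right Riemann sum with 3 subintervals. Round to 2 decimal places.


Right Riemann sum uses right endpoints of each subinterval.
Interval: [0, 2], n = 3
dx = (2 - 0) / 3 = 2/3
Right endpoints: [2/3, 4/3, 2]
f values: [8/9, 64/9, 24]
Sum = dx * (sum of f values)
= 2/3 * 32
= 64/3 ≈ 21.33

21.33


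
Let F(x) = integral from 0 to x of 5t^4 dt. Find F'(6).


By the Fundamental Theorem of Calculus (Part 1):
If F(x) = integral from 0 to x of f(t) dt, then F'(x) = f(x)
Here f(t) = 5t^4
So F'(x) = 5x^4
Evaluate at x = 6:
F'(6) = 5 * 6^4
= 5 * 1296
= 6480

6480


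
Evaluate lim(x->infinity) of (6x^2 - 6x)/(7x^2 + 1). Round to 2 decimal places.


For limits at infinity with equal-degree polynomials,
we compare leading coefficients.
Numerator leading term: 6x^2
Denominator leading term: 7x^2
Divide both by x^2:
lim = (6 - 6/x) / (7 + 1/x^2)
As x -> infinity, the 1/x and 1/x^2 terms vanish:
= 6/7 ≈ 0.86

0.86


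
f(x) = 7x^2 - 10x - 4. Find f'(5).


Differentiate term by term using power and sum rules:
f(x) = 7x^2 - 10x - 4
f'(x) = 14x - 10
Substitute x = 5:
f'(5) = 14 * 5 - 10
= 70 - 10
= 60

60


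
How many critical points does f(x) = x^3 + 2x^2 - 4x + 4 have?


Find where f'(x) = 0:
f(x) = x^3 + 2x^2 - 4x + 4
f'(x) = 3x^2 + 4x - 4
This is a quadratic in x. Use the discriminant to count real roots.
Discriminant = (4)^2 - 4 * 3 * (-4)
= 16 - (-48)
= 64
Since discriminant > 0, f'(x) = 0 has 2 real solutions.
Number of critical points: 2

2


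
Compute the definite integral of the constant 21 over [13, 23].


The integral of a constant k over [a, b] equals k * (b - a).
integral from 13 to 23 of 21 dx
= 21 * (23 - 13)
= 21 * 10
= 210

210


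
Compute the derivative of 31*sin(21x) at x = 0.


Apply the chain rule to differentiate 31*sin(21x):
d/dx [31*sin(21x)]
= 31 * cos(21x) * d/dx(21x)
= 31 * 21 * cos(21x)
= 651 * cos(21x)
Evaluate at x = 0:
= 651 * cos(0)
= 651 * 1
= 651

651


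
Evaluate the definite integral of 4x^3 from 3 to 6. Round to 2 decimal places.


Find the antiderivative of 4x^3:
F(x) = 4/4 * x^4
Apply the Fundamental Theorem of Calculus:
F(6) - F(3)
= 4/4 * 6^4 - 4/4 * 3^4
= 4/4 * (1296 - 81)
= 4/4 * 1215
= 1215 = 1215.00

1215.00


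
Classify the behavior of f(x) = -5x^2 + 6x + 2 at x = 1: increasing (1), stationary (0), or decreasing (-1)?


Compute f'(x) to determine behavior:
f'(x) = -10x + 6
f'(1) = -10 * 1 + 6
= -10 + 6
= -4
Since f'(1) < 0, the function is decreasing (-1)

-1


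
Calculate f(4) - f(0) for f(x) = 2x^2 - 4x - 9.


Net change = f(b) - f(a)
f(x) = 2x^2 - 4x - 9
Compute f(4):
f(4) = 2 * 4^2 - 4 * 4 - 9
= 32 - 16 - 9
= 7
Compute f(0):
f(0) = 2 * 0^2 - 4 * 0 - 9
= 0 + 0 - 9
= -9
Net change = 7 - (-9) = 16

16


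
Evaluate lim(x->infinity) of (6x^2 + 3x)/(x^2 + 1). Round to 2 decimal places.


For limits at infinity with equal-degree polynomials,
we compare leading coefficients.
Numerator leading term: 6x^2
Denominator leading term: x^2
Divide both by x^2:
lim = (6 + 3/x) / (1 + 1/x^2)
As x -> infinity, the 1/x and 1/x^2 terms vanish:
= 6/1 = 6 = 6.00

6.00


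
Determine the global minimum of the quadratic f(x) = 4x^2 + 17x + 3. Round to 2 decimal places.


For a quadratic f(x) = ax^2 + bx + c with a > 0, the minimum is at the vertex.
Vertex x-coordinate: x = -b/(2a)
x = -(17) / (2 * 4)
x = -17/8
Substitute back to find the minimum value:
f(-17/8) = 4 * (-17/8)^2 + 17 * (-17/8) + 3
= 289/16 - 289/8 + 3
= -241/16 ≈ -15.06

-15.06


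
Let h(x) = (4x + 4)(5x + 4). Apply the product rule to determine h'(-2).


Let u(x) = 4x + 4 and v(x) = 5x + 4
u'(x) = 4
v'(x) = 5
Product rule: h'(x) = u'(x)*v(x) + u(x)*v'(x)
= 4 * (5x + 4) + (4x + 4) * 5
At x = -2:
u(-2) = 4 * (-2) + 4 = -4
v(-2) = 5 * (-2) + 4 = -6
h'(-2) = 4 * (-6) + (-4) * 5
= -24 - 20
= -44

-44


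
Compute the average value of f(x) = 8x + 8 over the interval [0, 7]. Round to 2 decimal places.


Average value = 1/(b-a) * integral from a to b of f(x) dx
First compute the integral of 8x + 8:
F(x) = 4x^2 + 8x
F(7) = 4 * 49 + 8 * 7 = 252
F(0) = 4 * 0 + 8 * 0 = 0
Integral = 252 - 0 = 252
Average = 252 / (7 - 0) = 252 / 7
= 36 = 36.00

36.00


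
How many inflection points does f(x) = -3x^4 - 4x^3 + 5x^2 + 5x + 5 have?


Inflection points occur where f''(x) = 0 and concavity changes.
f(x) = -3x^4 - 4x^3 + 5x^2 + 5x + 5
f'(x) = -12x^3 - 12x^2 + 10x + 5
f''(x) = -36x^2 - 24x + 10
This is a quadratic in x. Use the discriminant to count real roots.
Discriminant = (-24)^2 - 4 * (-36) * 10
= 576 - (-1440)
= 2016
Since discriminant > 0, f''(x) = 0 has 2 distinct real solutions.
A quadratic with two distinct real roots changes sign at each root, so concavity changes at both.
Number of inflection points: 2

2


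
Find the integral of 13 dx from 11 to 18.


The integral of a constant k over [a, b] equals k * (b - a).
integral from 11 to 18 of 13 dx
= 13 * (18 - 11)
= 13 * 7
= 91

91


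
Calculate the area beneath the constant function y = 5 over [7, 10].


The area under a constant function y = 5 is a rectangle.
Width = 10 - 7 = 3
Height = 5
Area = width * height
= 3 * 5
= 15

15


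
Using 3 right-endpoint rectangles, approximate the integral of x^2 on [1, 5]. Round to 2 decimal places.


Right Riemann sum uses right endpoints of each subinterval.
Interval: [1, 5], n = 3
dx = (5 - 1) / 3 = 4/3
Right endpoints: [7/3, 11/3, 5]
f values: [49/9, 121/9, 25]
Sum = dx * (sum of f values)
= 4/3 * 395/9
= 1580/27 ≈ 58.52

58.52


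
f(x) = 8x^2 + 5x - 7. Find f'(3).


Differentiate term by term using power and sum rules:
f(x) = 8x^2 + 5x - 7
f'(x) = 16x + 5
Substitute x = 3:
f'(3) = 16 * 3 + 5
= 48 + 5
= 53

53


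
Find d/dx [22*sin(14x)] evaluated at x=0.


Apply the chain rule to differentiate 22*sin(14x):
d/dx [22*sin(14x)]
= 22 * cos(14x) * d/dx(14x)
= 22 * 14 * cos(14x)
= 308 * cos(14x)
Evaluate at x = 0:
= 308 * cos(0)
= 308 * 1
= 308

308


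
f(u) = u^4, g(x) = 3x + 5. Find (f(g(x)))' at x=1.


Using the chain rule: (f(g(x)))' = f'(g(x)) * g'(x)
First, find g(1):
g(1) = 3 * 1 + 5 = 8
Next, f'(u) = 4u^3
And g'(x) = 3
So f'(g(1)) * g'(1)
= 4 * 8^3 * 3
= 4 * 512 * 3
= 6144

6144


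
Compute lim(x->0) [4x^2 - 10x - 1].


Since polynomials are continuous, we use direct substitution.
lim(x->0) of 4x^2 - 10x - 1
= 4 * 0^2 - 10 * 0 - 1
= 0 + 0 - 1
= -1

-1


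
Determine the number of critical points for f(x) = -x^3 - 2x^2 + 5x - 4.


Find where f'(x) = 0:
f(x) = -x^3 - 2x^2 + 5x - 4
f'(x) = -3x^2 - 4x + 5
This is a quadratic in x. Use the discriminant to count real roots.
Discriminant = (-4)^2 - 4 * (-3) * 5
= 16 - (-60)
= 76
Since discriminant > 0, f'(x) = 0 has 2 real solutions.
Number of critical points: 2

2


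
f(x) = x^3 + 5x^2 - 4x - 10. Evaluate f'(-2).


Differentiate f(x) = x^3 + 5x^2 - 4x - 10 term by term:
f'(x) = 3x^2 + 10x - 4
Substitute x = -2:
f'(-2) = 3 * (-2)^2 + 10 * (-2) - 4
= 12 - 20 - 4
= -12

-12


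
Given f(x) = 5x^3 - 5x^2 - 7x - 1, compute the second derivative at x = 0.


First derivative:
f'(x) = 15x^2 - 10x - 7
Second derivative:
f''(x) = 30x - 10
Substitute x = 0:
f''(0) = 30 * 0 - 10
= 0 - 10
= -10

-10


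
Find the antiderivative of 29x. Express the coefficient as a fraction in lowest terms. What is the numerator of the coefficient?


Apply the power rule for integration:
integral of ax^n dx = a/(n+1) * x^(n+1) + C
integral of 29x dx
= 29/2 * x^2 + C
The coefficient in lowest terms is 29/2, and its numerator is 29

29


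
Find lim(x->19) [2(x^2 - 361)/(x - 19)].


Direct substitution gives 0/0, so we factor the numerator.
Factor: 2(x^2 - 361) = 2 * (x - 19)(x + 19)
Cancel the common factor (x - 19):
2(x^2 - 361)/(x - 19) = 2 * (x + 19)
Now substitute x = 19:
= 2 * (19 + 19) = 76

76


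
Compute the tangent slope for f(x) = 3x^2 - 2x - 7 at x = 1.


The slope of the tangent line equals f'(x) at the point.
f(x) = 3x^2 - 2x - 7
f'(x) = 6x - 2
At x = 1:
f'(1) = 6 * 1 - 2
= 6 - 2
= 4

4


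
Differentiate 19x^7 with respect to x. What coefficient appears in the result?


We apply the power rule: d/dx [ax^n] = a*n * x^(n-1)
d/dx [19x^7]
= 19 * 7 * x^(7-1)
= 133x^6
The coefficient is 133

133


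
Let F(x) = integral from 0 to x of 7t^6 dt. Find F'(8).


By the Fundamental Theorem of Calculus (Part 1):
If F(x) = integral from 0 to x of f(t) dt, then F'(x) = f(x)
Here f(t) = 7t^6
So F'(x) = 7x^6
Evaluate at x = 8:
F'(8) = 7 * 8^6
= 7 * 262144
= 1835008

1835008


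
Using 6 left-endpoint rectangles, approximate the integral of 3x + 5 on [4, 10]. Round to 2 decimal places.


Left Riemann sum uses left endpoints of each subinterval.
Interval: [4, 10], n = 6
dx = (10 - 4) / 6 = 1
Left endpoints: [4, 5, 6, 7, 8, 9]
f values: [17, 20, 23, 26, 29, 32]
Sum = dx * (sum of f values)
= 1 * 147
= 147 = 147.00

147.00


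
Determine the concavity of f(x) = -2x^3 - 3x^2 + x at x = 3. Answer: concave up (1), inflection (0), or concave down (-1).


Concavity is determined by the sign of f''(x).
f(x) = -2x^3 - 3x^2 + x
f'(x) = -6x^2 - 6x + 1
f''(x) = -12x - 6
f''(3) = -12 * 3 - 6
= -36 - 6
= -42
Since f''(3) < 0, the function is concave down (-1)

-1


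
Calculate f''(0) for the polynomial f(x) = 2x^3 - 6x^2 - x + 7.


First derivative:
f'(x) = 6x^2 - 12x - 1
Second derivative:
f''(x) = 12x - 12
Substitute x = 0:
f''(0) = 12 * 0 - 12
= 0 - 12
= -12

-12


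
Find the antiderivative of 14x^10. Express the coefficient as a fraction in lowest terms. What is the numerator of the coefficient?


Apply the power rule for integration:
integral of ax^n dx = a/(n+1) * x^(n+1) + C
integral of 14x^10 dx
= 14/11 * x^11 + C
The coefficient in lowest terms is 14/11, and its numerator is 14

14


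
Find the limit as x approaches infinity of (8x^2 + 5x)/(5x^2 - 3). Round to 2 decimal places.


For limits at infinity with equal-degree polynomials,
we compare leading coefficients.
Numerator leading term: 8x^2
Denominator leading term: 5x^2
Divide both by x^2:
lim = (8 + 5/x) / (5 - 3/x^2)
As x -> infinity, the 1/x and 1/x^2 terms vanish:
= 8/5 = 1.60

1.60


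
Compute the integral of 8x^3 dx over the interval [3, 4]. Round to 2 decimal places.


Find the antiderivative of 8x^3:
F(x) = 8/4 * x^4
Apply the Fundamental Theorem of Calculus:
F(4) - F(3)
= 8/4 * 4^4 - 8/4 * 3^4
= 8/4 * (256 - 81)
= 8/4 * 175
= 350 = 350.00

350.00


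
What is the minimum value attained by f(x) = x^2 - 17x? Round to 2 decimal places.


For a quadratic f(x) = ax^2 + bx + c with a > 0, the minimum is at the vertex.
Vertex x-coordinate: x = -b/(2a)
x = -(-17) / (2 * 1)
x = 17/2
Substitute back to find the minimum value:
f(17/2) = 1 * (17/2)^2 - 17 * (17/2) + 0
= 289/4 - 289/2 + 0
= -289/4 = -72.25

-72.25


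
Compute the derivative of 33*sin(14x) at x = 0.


Apply the chain rule to differentiate 33*sin(14x):
d/dx [33*sin(14x)]
= 33 * cos(14x) * d/dx(14x)
= 33 * 14 * cos(14x)
= 462 * cos(14x)
Evaluate at x = 0:
= 462 * cos(0)
= 462 * 1
= 462

462


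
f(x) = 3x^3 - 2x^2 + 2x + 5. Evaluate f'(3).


Differentiate f(x) = 3x^3 - 2x^2 + 2x + 5 term by term:
f'(x) = 9x^2 - 4x + 2
Substitute x = 3:
f'(3) = 9 * 3^2 - 4 * 3 + 2
= 81 - 12 + 2
= 71

71


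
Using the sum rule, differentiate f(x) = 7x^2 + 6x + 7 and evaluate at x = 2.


Differentiate term by term using power and sum rules:
f(x) = 7x^2 + 6x + 7
f'(x) = 14x + 6
Substitute x = 2:
f'(2) = 14 * 2 + 6
= 28 + 6
= 34

34


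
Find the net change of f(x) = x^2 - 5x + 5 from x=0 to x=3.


Net change = f(b) - f(a)
f(x) = x^2 - 5x + 5
Compute f(3):
f(3) = 1 * 3^2 - 5 * 3 + 5
= 9 - 15 + 5
= -1
Compute f(0):
f(0) = 1 * 0^2 - 5 * 0 + 5
= 0 + 0 + 5
= 5
Net change = -1 - 5 = -6

-6


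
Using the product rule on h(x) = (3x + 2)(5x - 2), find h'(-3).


Let u(x) = 3x + 2 and v(x) = 5x - 2
u'(x) = 3
v'(x) = 5
Product rule: h'(x) = u'(x)*v(x) + u(x)*v'(x)
= 3 * (5x - 2) + (3x + 2) * 5
At x = -3:
u(-3) = 3 * (-3) + 2 = -7
v(-3) = 5 * (-3) - 2 = -17
h'(-3) = 3 * (-17) + (-7) * 5
= -51 - 35
= -86

-86


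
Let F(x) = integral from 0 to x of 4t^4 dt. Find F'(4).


By the Fundamental Theorem of Calculus (Part 1):
If F(x) = integral from 0 to x of f(t) dt, then F'(x) = f(x)
Here f(t) = 4t^4
So F'(x) = 4x^4
Evaluate at x = 4:
F'(4) = 4 * 4^4
= 4 * 256
= 1024

1024


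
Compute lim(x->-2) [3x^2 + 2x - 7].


Since polynomials are continuous, we use direct substitution.
lim(x->-2) of 3x^2 + 2x - 7
= 3 * (-2)^2 + 2 * (-2) - 7
= 12 - 4 - 7
= 1

1


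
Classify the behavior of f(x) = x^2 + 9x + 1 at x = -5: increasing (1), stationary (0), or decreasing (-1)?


Compute f'(x) to determine behavior:
f'(x) = 2x + 9
f'(-5) = 2 * (-5) + 9
= -10 + 9
= -1
Since f'(-5) < 0, the function is decreasing (-1)

-1


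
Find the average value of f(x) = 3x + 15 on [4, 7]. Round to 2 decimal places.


Average value = 1/(b-a) * integral from a to b of f(x) dx
First compute the integral of 3x + 15:
F(x) = (3/2)x^2 + 15x
F(7) = 3/2 * 49 + 15 * 7 = 357/2
F(4) = 3/2 * 16 + 15 * 4 = 84
Integral = 357/2 - 84 = 189/2
Average = (189/2) / (7 - 4) = (189/2) / 3
= 63/2 = 31.50

31.50


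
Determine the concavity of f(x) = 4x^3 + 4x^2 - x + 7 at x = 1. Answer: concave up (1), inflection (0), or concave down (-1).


Concavity is determined by the sign of f''(x).
f(x) = 4x^3 + 4x^2 - x + 7
f'(x) = 12x^2 + 8x - 1
f''(x) = 24x + 8
f''(1) = 24 * 1 + 8
= 24 + 8
= 32
Since f''(1) > 0, the function is concave up (1)

1


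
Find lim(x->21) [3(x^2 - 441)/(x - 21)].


Direct substitution gives 0/0, so we factor the numerator.
Factor: 3(x^2 - 441) = 3 * (x - 21)(x + 21)
Cancel the common factor (x - 21):
3(x^2 - 441)/(x - 21) = 3 * (x + 21)
Now substitute x = 21:
= 3 * (21 + 21) = 126

126


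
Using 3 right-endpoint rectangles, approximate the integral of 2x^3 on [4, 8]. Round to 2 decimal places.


Right Riemann sum uses right endpoints of each subinterval.
Interval: [4, 8], n = 3
dx = (8 - 4) / 3 = 4/3
Right endpoints: [16/3, 20/3, 8]
f values: [8192/27, 16000/27, 1024]
Sum = dx * (sum of f values)
= 4/3 * 1920
= 2560 = 2560.00

2560.00


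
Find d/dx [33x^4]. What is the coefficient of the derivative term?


We apply the power rule: d/dx [ax^n] = a*n * x^(n-1)
d/dx [33x^4]
= 33 * 4 * x^(4-1)
= 132x^3
The coefficient is 132

132


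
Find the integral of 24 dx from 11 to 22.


The integral of a constant k over [a, b] equals k * (b - a).
integral from 11 to 22 of 24 dx
= 24 * (22 - 11)
= 24 * 11
= 264

264


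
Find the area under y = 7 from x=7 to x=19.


The area under a constant function y = 7 is a rectangle.
Width = 19 - 7 = 12
Height = 7
Area = width * height
= 12 * 7
= 84

84


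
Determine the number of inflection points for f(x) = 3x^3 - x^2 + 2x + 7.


Inflection points occur where f''(x) = 0 and concavity changes.
f(x) = 3x^3 - x^2 + 2x + 7
f'(x) = 9x^2 - 2x + 2
f''(x) = 18x - 2
Set f''(x) = 0:
18x - 2 = 0
x = 2 / 18 = 1/9
Since f''(x) is linear (degree 1), it changes sign at this point.
Therefore there is exactly 1 inflection point.

1


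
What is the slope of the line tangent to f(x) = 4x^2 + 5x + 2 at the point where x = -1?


The slope of the tangent line equals f'(x) at the point.
f(x) = 4x^2 + 5x + 2
f'(x) = 8x + 5
At x = -1:
f'(-1) = 8 * (-1) + 5
= -8 + 5
= -3

-3


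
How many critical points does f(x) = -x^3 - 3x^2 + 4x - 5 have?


Find where f'(x) = 0:
f(x) = -x^3 - 3x^2 + 4x - 5
f'(x) = -3x^2 - 6x + 4
This is a quadratic in x. Use the discriminant to count real roots.
Discriminant = (-6)^2 - 4 * (-3) * 4
= 36 - (-48)
= 84
Since discriminant > 0, f'(x) = 0 has 2 real solutions.
Number of critical points: 2

2


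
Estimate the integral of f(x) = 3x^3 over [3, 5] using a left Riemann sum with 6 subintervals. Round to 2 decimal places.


Left Riemann sum uses left endpoints of each subinterval.
Interval: [3, 5], n = 6
dx = (5 - 3) / 6 = 1/3
Left endpoints: [3, 10/3, 11/3, 4, 13/3, 14/3]
f values: [81, 1000/9, 1331/9, 192, 2197/9, 2744/9]
Sum = dx * (sum of f values)
= 1/3 * 1081
= 1081/3 ≈ 360.33

360.33


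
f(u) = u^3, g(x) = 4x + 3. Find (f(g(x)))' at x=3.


Using the chain rule: (f(g(x)))' = f'(g(x)) * g'(x)
First, find g(3):
g(3) = 4 * 3 + 3 = 15
Next, f'(u) = 3u^2
And g'(x) = 4
So f'(g(3)) * g'(3)
= 3 * 15^2 * 4
= 3 * 225 * 4
= 2700

2700


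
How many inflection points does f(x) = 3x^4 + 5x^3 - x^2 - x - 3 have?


Inflection points occur where f''(x) = 0 and concavity changes.
f(x) = 3x^4 + 5x^3 - x^2 - x - 3
f'(x) = 12x^3 + 15x^2 - 2x - 1
f''(x) = 36x^2 + 30x - 2
This is a quadratic in x. Use the discriminant to count real roots.
Discriminant = (30)^2 - 4 * 36 * (-2)
= 900 - (-288)
= 1188
Since discriminant > 0, f''(x) = 0 has 2 distinct real solutions.
A quadratic with two distinct real roots changes sign at each root, so concavity changes at both.
Number of inflection points: 2

2


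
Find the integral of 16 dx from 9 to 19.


The integral of a constant k over [a, b] equals k * (b - a).
integral from 9 to 19 of 16 dx
= 16 * (19 - 9)
= 16 * 10
= 160

160


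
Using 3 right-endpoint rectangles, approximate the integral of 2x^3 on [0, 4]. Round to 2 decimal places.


Right Riemann sum uses right endpoints of each subinterval.
Interval: [0, 4], n = 3
dx = (4 - 0) / 3 = 4/3
Right endpoints: [4/3, 8/3, 4]
f values: [128/27, 1024/27, 128]
Sum = dx * (sum of f values)
= 4/3 * 512/3
= 2048/9 ≈ 227.56

227.56


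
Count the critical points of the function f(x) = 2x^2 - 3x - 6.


Find where f'(x) = 0:
f'(x) = 4x - 3
Set f'(x) = 0:
4x - 3 = 0
x = 3 / 4 = 3/4
This is a linear equation in x, so there is exactly one solution.
Number of critical points: 1

1


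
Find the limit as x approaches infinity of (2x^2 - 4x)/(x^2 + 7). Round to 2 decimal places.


For limits at infinity with equal-degree polynomials,
we compare leading coefficients.
Numerator leading term: 2x^2
Denominator leading term: x^2
Divide both by x^2:
lim = (2 - 4/x) / (1 + 7/x^2)
As x -> infinity, the 1/x and 1/x^2 terms vanish:
= 2/1 = 2 = 2.00

2.00


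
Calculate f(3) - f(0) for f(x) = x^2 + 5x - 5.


Net change = f(b) - f(a)
f(x) = x^2 + 5x - 5
Compute f(3):
f(3) = 1 * 3^2 + 5 * 3 - 5
= 9 + 15 - 5
= 19
Compute f(0):
f(0) = 1 * 0^2 + 5 * 0 - 5
= 0 + 0 - 5
= -5
Net change = 19 - (-5) = 24

24


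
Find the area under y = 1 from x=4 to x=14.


The area under a constant function y = 1 is a rectangle.
Width = 14 - 4 = 10
Height = 1
Area = width * height
= 10 * 1
= 10

10


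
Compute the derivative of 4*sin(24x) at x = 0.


Apply the chain rule to differentiate 4*sin(24x):
d/dx [4*sin(24x)]
= 4 * cos(24x) * d/dx(24x)
= 4 * 24 * cos(24x)
= 96 * cos(24x)
Evaluate at x = 0:
= 96 * cos(0)
= 96 * 1
= 96

96


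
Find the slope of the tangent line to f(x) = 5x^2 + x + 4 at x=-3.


The slope of the tangent line equals f'(x) at the point.
f(x) = 5x^2 + x + 4
f'(x) = 10x + 1
At x = -3:
f'(-3) = 10 * (-3) + 1
= -30 + 1
= -29

-29


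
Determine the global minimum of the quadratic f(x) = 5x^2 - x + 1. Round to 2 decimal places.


For a quadratic f(x) = ax^2 + bx + c with a > 0, the minimum is at the vertex.
Vertex x-coordinate: x = -b/(2a)
x = -(-1) / (2 * 5)
x = 1/10
Substitute back to find the minimum value:
f(1/10) = 5 * (1/10)^2 - 1 * (1/10) + 1
= 1/20 - 1/10 + 1
= 19/20 = 0.95

0.95


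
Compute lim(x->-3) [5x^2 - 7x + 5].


Since polynomials are continuous, we use direct substitution.
lim(x->-3) of 5x^2 - 7x + 5
= 5 * (-3)^2 - 7 * (-3) + 5
= 45 + 21 + 5
= 71

71


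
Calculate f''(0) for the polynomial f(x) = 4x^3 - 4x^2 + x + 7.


First derivative:
f'(x) = 12x^2 - 8x + 1
Second derivative:
f''(x) = 24x - 8
Substitute x = 0:
f''(0) = 24 * 0 - 8
= 0 - 8
= -8

-8


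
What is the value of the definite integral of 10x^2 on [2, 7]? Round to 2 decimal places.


Find the antiderivative of 10x^2:
F(x) = 10/3 * x^3
Apply the Fundamental Theorem of Calculus:
F(7) - F(2)
= 10/3 * 7^3 - 10/3 * 2^3
= 10/3 * (343 - 8)
= 10/3 * 335
= 3350/3 ≈ 1116.67

1116.67


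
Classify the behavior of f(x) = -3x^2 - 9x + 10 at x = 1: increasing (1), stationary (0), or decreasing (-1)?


Compute f'(x) to determine behavior:
f'(x) = -6x - 9
f'(1) = -6 * 1 - 9
= -6 - 9
= -15
Since f'(1) < 0, the function is decreasing (-1)

-1


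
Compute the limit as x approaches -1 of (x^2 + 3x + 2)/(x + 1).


Direct substitution gives 0/0, so we factor the numerator.
Factor: (x^2 + 3x + 2) = (x + 1)(x + 2)
Cancel the common factor (x + 1):
(x^2 + 3x + 2)/(x + 1) = (x + 2)
Now substitute x = -1:
= (-1) - (-2) = 1

1


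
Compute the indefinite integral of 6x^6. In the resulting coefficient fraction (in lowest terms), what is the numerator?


Apply the power rule for integration:
integral of ax^n dx = a/(n+1) * x^(n+1) + C
integral of 6x^6 dx
= 6/7 * x^7 + C
The coefficient in lowest terms is 6/7, and its numerator is 6

6


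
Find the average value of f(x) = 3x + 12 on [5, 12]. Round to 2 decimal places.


Average value = 1/(b-a) * integral from a to b of f(x) dx
First compute the integral of 3x + 12:
F(x) = (3/2)x^2 + 12x
F(12) = 3/2 * 144 + 12 * 12 = 360
F(5) = 3/2 * 25 + 12 * 5 = 195/2
Integral = 360 - 195/2 = 525/2
Average = (525/2) / (12 - 5) = (525/2) / 7
= 75/2 = 37.50

37.50


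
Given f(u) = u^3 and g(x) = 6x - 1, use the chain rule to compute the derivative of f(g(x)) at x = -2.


Using the chain rule: (f(g(x)))' = f'(g(x)) * g'(x)
First, find g(-2):
g(-2) = 6 * (-2) - 1 = -13
Next, f'(u) = 3u^2
And g'(x) = 6
So f'(g(-2)) * g'(-2)
= 3 * (-13)^2 * 6
= 3 * 169 * 6
= 3042

3042


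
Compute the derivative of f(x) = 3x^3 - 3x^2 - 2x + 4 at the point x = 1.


Differentiate f(x) = 3x^3 - 3x^2 - 2x + 4 term by term:
f'(x) = 9x^2 - 6x - 2
Substitute x = 1:
f'(1) = 9 * 1^2 - 6 * 1 - 2
= 9 - 6 - 2
= 1

1


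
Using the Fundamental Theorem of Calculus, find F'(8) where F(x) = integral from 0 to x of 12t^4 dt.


By the Fundamental Theorem of Calculus (Part 1):
If F(x) = integral from 0 to x of f(t) dt, then F'(x) = f(x)
Here f(t) = 12t^4
So F'(x) = 12x^4
Evaluate at x = 8:
F'(8) = 12 * 8^4
= 12 * 4096
= 49152

49152


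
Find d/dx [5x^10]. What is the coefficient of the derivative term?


We apply the power rule: d/dx [ax^n] = a*n * x^(n-1)
d/dx [5x^10]
= 5 * 10 * x^(10-1)
= 50x^9
The coefficient is 50

50


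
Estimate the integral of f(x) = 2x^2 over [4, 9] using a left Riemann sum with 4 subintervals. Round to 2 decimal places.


Left Riemann sum uses left endpoints of each subinterval.
Interval: [4, 9], n = 4
dx = (9 - 4) / 4 = 5/4
Left endpoints: [4, 21/4, 13/2, 31/4]
f values: [32, 441/8, 169/2, 961/8]
Sum = dx * (sum of f values)
= 5/4 * 1167/4
= 5835/16 ≈ 364.69

364.69


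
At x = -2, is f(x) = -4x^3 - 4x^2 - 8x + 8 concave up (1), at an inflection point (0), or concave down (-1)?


Concavity is determined by the sign of f''(x).
f(x) = -4x^3 - 4x^2 - 8x + 8
f'(x) = -12x^2 - 8x - 8
f''(x) = -24x - 8
f''(-2) = -24 * (-2) - 8
= 48 - 8
= 40
Since f''(-2) > 0, the function is concave up (1)

1


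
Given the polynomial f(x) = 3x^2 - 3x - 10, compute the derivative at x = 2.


Differentiate term by term using power and sum rules:
f(x) = 3x^2 - 3x - 10
f'(x) = 6x - 3
Substitute x = 2:
f'(2) = 6 * 2 - 3
= 12 - 3
= 9

9


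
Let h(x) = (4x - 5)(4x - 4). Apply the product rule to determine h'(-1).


Let u(x) = 4x - 5 and v(x) = 4x - 4
u'(x) = 4
v'(x) = 4
Product rule: h'(x) = u'(x)*v(x) + u(x)*v'(x)
= 4 * (4x - 4) + (4x - 5) * 4
At x = -1:
u(-1) = 4 * (-1) - 5 = -9
v(-1) = 4 * (-1) - 4 = -8
h'(-1) = 4 * (-8) + (-9) * 4
= -32 - 36
= -68

-68


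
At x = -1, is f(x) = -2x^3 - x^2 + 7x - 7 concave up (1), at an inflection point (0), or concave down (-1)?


Concavity is determined by the sign of f''(x).
f(x) = -2x^3 - x^2 + 7x - 7
f'(x) = -6x^2 - 2x + 7
f''(x) = -12x - 2
f''(-1) = -12 * (-1) - 2
= 12 - 2
= 10
Since f''(-1) > 0, the function is concave up (1)

1


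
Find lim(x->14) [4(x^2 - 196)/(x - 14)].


Direct substitution gives 0/0, so we factor the numerator.
Factor: 4(x^2 - 196) = 4 * (x - 14)(x + 14)
Cancel the common factor (x - 14):
4(x^2 - 196)/(x - 14) = 4 * (x + 14)
Now substitute x = 14:
= 4 * (14 + 14) = 112

112


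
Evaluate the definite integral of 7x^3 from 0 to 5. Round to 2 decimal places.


Find the antiderivative of 7x^3:
F(x) = 7/4 * x^4
Apply the Fundamental Theorem of Calculus:
F(5) - F(0)
= 7/4 * 5^4 - 7/4 * 0^4
= 7/4 * (625 - 0)
= 7/4 * 625
= 4375/4 = 1093.75

1093.75


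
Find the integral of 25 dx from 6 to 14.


The integral of a constant k over [a, b] equals k * (b - a).
integral from 6 to 14 of 25 dx
= 25 * (14 - 6)
= 25 * 8
= 200

200


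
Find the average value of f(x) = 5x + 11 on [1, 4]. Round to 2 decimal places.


Average value = 1/(b-a) * integral from a to b of f(x) dx
First compute the integral of 5x + 11:
F(x) = (5/2)x^2 + 11x
F(4) = 5/2 * 16 + 11 * 4 = 84
F(1) = 5/2 * 1 + 11 * 1 = 27/2
Integral = 84 - 27/2 = 141/2
Average = (141/2) / (4 - 1) = (141/2) / 3
= 47/2 = 23.50

23.50


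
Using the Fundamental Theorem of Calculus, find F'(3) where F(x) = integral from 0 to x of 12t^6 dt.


By the Fundamental Theorem of Calculus (Part 1):
If F(x) = integral from 0 to x of f(t) dt, then F'(x) = f(x)
Here f(t) = 12t^6
So F'(x) = 12x^6
Evaluate at x = 3:
F'(3) = 12 * 3^6
= 12 * 729
= 8748

8748


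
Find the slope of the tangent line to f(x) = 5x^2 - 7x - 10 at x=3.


The slope of the tangent line equals f'(x) at the point.
f(x) = 5x^2 - 7x - 10
f'(x) = 10x - 7
At x = 3:
f'(3) = 10 * 3 - 7
= 30 - 7
= 23

23


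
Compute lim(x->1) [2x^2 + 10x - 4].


Since polynomials are continuous, we use direct substitution.
lim(x->1) of 2x^2 + 10x - 4
= 2 * 1^2 + 10 * 1 - 4
= 2 + 10 - 4
= 8

8


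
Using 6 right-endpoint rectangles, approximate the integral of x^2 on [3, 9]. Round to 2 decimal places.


Right Riemann sum uses right endpoints of each subinterval.
Interval: [3, 9], n = 6
dx = (9 - 3) / 6 = 1
Right endpoints: [4, 5, 6, 7, 8, 9]
f values: [16, 25, 36, 49, 64, 81]
Sum = dx * (sum of f values)
= 1 * 271
= 271 = 271.00

271.00


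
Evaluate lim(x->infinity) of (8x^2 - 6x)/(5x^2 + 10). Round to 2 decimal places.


For limits at infinity with equal-degree polynomials,
we compare leading coefficients.
Numerator leading term: 8x^2
Denominator leading term: 5x^2
Divide both by x^2:
lim = (8 - 6/x) / (5 + 10/x^2)
As x -> infinity, the 1/x and 1/x^2 terms vanish:
= 8/5 = 1.60

1.60


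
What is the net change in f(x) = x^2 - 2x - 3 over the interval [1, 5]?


Net change = f(b) - f(a)
f(x) = x^2 - 2x - 3
Compute f(5):
f(5) = 1 * 5^2 - 2 * 5 - 3
= 25 - 10 - 3
= 12
Compute f(1):
f(1) = 1 * 1^2 - 2 * 1 - 3
= 1 - 2 - 3
= -4
Net change = 12 - (-4) = 16

16


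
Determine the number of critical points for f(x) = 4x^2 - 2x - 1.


Find where f'(x) = 0:
f'(x) = 8x - 2
Set f'(x) = 0:
8x - 2 = 0
x = 2 / 8 = 1/4
This is a linear equation in x, so there is exactly one solution.
Number of critical points: 1

1


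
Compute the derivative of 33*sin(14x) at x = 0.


Apply the chain rule to differentiate 33*sin(14x):
d/dx [33*sin(14x)]
= 33 * cos(14x) * d/dx(14x)
= 33 * 14 * cos(14x)
= 462 * cos(14x)
Evaluate at x = 0:
= 462 * cos(0)
= 462 * 1
= 462

462


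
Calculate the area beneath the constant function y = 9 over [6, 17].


The area under a constant function y = 9 is a rectangle.
Width = 17 - 6 = 11
Height = 9
Area = width * height
= 11 * 9
= 99

99
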